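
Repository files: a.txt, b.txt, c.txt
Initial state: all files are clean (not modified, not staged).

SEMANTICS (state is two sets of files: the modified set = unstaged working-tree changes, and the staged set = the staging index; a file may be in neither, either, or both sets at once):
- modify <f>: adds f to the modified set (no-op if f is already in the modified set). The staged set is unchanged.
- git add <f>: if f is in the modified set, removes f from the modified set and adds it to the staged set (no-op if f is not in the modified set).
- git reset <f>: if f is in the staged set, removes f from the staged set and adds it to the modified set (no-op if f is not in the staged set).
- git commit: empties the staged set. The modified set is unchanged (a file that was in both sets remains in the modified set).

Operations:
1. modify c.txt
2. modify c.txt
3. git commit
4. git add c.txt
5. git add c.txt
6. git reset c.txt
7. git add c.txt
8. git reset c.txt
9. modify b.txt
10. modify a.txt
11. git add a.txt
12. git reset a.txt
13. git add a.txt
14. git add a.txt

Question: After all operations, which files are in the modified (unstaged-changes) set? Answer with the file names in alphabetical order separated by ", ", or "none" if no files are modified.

After op 1 (modify c.txt): modified={c.txt} staged={none}
After op 2 (modify c.txt): modified={c.txt} staged={none}
After op 3 (git commit): modified={c.txt} staged={none}
After op 4 (git add c.txt): modified={none} staged={c.txt}
After op 5 (git add c.txt): modified={none} staged={c.txt}
After op 6 (git reset c.txt): modified={c.txt} staged={none}
After op 7 (git add c.txt): modified={none} staged={c.txt}
After op 8 (git reset c.txt): modified={c.txt} staged={none}
After op 9 (modify b.txt): modified={b.txt, c.txt} staged={none}
After op 10 (modify a.txt): modified={a.txt, b.txt, c.txt} staged={none}
After op 11 (git add a.txt): modified={b.txt, c.txt} staged={a.txt}
After op 12 (git reset a.txt): modified={a.txt, b.txt, c.txt} staged={none}
After op 13 (git add a.txt): modified={b.txt, c.txt} staged={a.txt}
After op 14 (git add a.txt): modified={b.txt, c.txt} staged={a.txt}

Answer: b.txt, c.txt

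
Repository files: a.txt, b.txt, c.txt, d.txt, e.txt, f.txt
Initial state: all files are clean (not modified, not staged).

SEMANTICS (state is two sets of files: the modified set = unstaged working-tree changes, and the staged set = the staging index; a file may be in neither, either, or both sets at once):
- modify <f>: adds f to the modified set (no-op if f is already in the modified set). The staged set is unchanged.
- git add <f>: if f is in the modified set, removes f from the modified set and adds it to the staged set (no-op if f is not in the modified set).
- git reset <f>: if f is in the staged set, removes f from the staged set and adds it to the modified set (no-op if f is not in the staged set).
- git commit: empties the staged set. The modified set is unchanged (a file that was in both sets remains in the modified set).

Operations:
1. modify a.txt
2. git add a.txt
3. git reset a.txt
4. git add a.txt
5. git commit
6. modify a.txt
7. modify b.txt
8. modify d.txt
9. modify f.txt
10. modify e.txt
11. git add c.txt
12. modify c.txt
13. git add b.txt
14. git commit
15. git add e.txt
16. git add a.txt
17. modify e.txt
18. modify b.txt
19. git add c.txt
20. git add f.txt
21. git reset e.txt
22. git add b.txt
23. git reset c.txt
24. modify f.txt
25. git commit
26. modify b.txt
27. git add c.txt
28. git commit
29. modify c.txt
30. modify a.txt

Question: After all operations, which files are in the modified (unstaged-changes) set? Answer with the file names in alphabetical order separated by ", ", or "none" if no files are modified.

Answer: a.txt, b.txt, c.txt, d.txt, e.txt, f.txt

Derivation:
After op 1 (modify a.txt): modified={a.txt} staged={none}
After op 2 (git add a.txt): modified={none} staged={a.txt}
After op 3 (git reset a.txt): modified={a.txt} staged={none}
After op 4 (git add a.txt): modified={none} staged={a.txt}
After op 5 (git commit): modified={none} staged={none}
After op 6 (modify a.txt): modified={a.txt} staged={none}
After op 7 (modify b.txt): modified={a.txt, b.txt} staged={none}
After op 8 (modify d.txt): modified={a.txt, b.txt, d.txt} staged={none}
After op 9 (modify f.txt): modified={a.txt, b.txt, d.txt, f.txt} staged={none}
After op 10 (modify e.txt): modified={a.txt, b.txt, d.txt, e.txt, f.txt} staged={none}
After op 11 (git add c.txt): modified={a.txt, b.txt, d.txt, e.txt, f.txt} staged={none}
After op 12 (modify c.txt): modified={a.txt, b.txt, c.txt, d.txt, e.txt, f.txt} staged={none}
After op 13 (git add b.txt): modified={a.txt, c.txt, d.txt, e.txt, f.txt} staged={b.txt}
After op 14 (git commit): modified={a.txt, c.txt, d.txt, e.txt, f.txt} staged={none}
After op 15 (git add e.txt): modified={a.txt, c.txt, d.txt, f.txt} staged={e.txt}
After op 16 (git add a.txt): modified={c.txt, d.txt, f.txt} staged={a.txt, e.txt}
After op 17 (modify e.txt): modified={c.txt, d.txt, e.txt, f.txt} staged={a.txt, e.txt}
After op 18 (modify b.txt): modified={b.txt, c.txt, d.txt, e.txt, f.txt} staged={a.txt, e.txt}
After op 19 (git add c.txt): modified={b.txt, d.txt, e.txt, f.txt} staged={a.txt, c.txt, e.txt}
After op 20 (git add f.txt): modified={b.txt, d.txt, e.txt} staged={a.txt, c.txt, e.txt, f.txt}
After op 21 (git reset e.txt): modified={b.txt, d.txt, e.txt} staged={a.txt, c.txt, f.txt}
After op 22 (git add b.txt): modified={d.txt, e.txt} staged={a.txt, b.txt, c.txt, f.txt}
After op 23 (git reset c.txt): modified={c.txt, d.txt, e.txt} staged={a.txt, b.txt, f.txt}
After op 24 (modify f.txt): modified={c.txt, d.txt, e.txt, f.txt} staged={a.txt, b.txt, f.txt}
After op 25 (git commit): modified={c.txt, d.txt, e.txt, f.txt} staged={none}
After op 26 (modify b.txt): modified={b.txt, c.txt, d.txt, e.txt, f.txt} staged={none}
After op 27 (git add c.txt): modified={b.txt, d.txt, e.txt, f.txt} staged={c.txt}
After op 28 (git commit): modified={b.txt, d.txt, e.txt, f.txt} staged={none}
After op 29 (modify c.txt): modified={b.txt, c.txt, d.txt, e.txt, f.txt} staged={none}
After op 30 (modify a.txt): modified={a.txt, b.txt, c.txt, d.txt, e.txt, f.txt} staged={none}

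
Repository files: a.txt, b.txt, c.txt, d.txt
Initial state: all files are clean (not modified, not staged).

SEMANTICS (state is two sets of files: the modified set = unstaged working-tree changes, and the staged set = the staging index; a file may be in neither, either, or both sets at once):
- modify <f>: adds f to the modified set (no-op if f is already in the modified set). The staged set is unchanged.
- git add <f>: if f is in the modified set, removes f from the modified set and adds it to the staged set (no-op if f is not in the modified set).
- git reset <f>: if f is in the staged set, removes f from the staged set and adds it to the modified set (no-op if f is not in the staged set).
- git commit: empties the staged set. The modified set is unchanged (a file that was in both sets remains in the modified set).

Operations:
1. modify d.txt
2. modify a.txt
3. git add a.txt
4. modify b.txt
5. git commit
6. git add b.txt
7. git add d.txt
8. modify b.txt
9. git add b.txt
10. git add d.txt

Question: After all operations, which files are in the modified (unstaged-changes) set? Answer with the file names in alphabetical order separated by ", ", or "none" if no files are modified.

After op 1 (modify d.txt): modified={d.txt} staged={none}
After op 2 (modify a.txt): modified={a.txt, d.txt} staged={none}
After op 3 (git add a.txt): modified={d.txt} staged={a.txt}
After op 4 (modify b.txt): modified={b.txt, d.txt} staged={a.txt}
After op 5 (git commit): modified={b.txt, d.txt} staged={none}
After op 6 (git add b.txt): modified={d.txt} staged={b.txt}
After op 7 (git add d.txt): modified={none} staged={b.txt, d.txt}
After op 8 (modify b.txt): modified={b.txt} staged={b.txt, d.txt}
After op 9 (git add b.txt): modified={none} staged={b.txt, d.txt}
After op 10 (git add d.txt): modified={none} staged={b.txt, d.txt}

Answer: none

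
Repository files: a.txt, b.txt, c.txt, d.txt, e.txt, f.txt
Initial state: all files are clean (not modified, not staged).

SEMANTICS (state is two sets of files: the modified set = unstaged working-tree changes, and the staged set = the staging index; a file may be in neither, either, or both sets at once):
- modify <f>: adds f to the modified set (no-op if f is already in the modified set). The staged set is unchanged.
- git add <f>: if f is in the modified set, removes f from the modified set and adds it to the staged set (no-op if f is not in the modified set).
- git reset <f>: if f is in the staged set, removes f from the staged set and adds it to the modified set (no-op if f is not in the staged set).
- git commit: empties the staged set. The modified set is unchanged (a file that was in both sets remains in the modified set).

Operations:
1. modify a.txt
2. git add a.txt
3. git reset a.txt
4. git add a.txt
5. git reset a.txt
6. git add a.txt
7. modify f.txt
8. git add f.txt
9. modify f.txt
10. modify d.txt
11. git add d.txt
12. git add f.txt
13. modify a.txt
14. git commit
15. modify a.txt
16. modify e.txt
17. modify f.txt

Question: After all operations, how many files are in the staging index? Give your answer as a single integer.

Answer: 0

Derivation:
After op 1 (modify a.txt): modified={a.txt} staged={none}
After op 2 (git add a.txt): modified={none} staged={a.txt}
After op 3 (git reset a.txt): modified={a.txt} staged={none}
After op 4 (git add a.txt): modified={none} staged={a.txt}
After op 5 (git reset a.txt): modified={a.txt} staged={none}
After op 6 (git add a.txt): modified={none} staged={a.txt}
After op 7 (modify f.txt): modified={f.txt} staged={a.txt}
After op 8 (git add f.txt): modified={none} staged={a.txt, f.txt}
After op 9 (modify f.txt): modified={f.txt} staged={a.txt, f.txt}
After op 10 (modify d.txt): modified={d.txt, f.txt} staged={a.txt, f.txt}
After op 11 (git add d.txt): modified={f.txt} staged={a.txt, d.txt, f.txt}
After op 12 (git add f.txt): modified={none} staged={a.txt, d.txt, f.txt}
After op 13 (modify a.txt): modified={a.txt} staged={a.txt, d.txt, f.txt}
After op 14 (git commit): modified={a.txt} staged={none}
After op 15 (modify a.txt): modified={a.txt} staged={none}
After op 16 (modify e.txt): modified={a.txt, e.txt} staged={none}
After op 17 (modify f.txt): modified={a.txt, e.txt, f.txt} staged={none}
Final staged set: {none} -> count=0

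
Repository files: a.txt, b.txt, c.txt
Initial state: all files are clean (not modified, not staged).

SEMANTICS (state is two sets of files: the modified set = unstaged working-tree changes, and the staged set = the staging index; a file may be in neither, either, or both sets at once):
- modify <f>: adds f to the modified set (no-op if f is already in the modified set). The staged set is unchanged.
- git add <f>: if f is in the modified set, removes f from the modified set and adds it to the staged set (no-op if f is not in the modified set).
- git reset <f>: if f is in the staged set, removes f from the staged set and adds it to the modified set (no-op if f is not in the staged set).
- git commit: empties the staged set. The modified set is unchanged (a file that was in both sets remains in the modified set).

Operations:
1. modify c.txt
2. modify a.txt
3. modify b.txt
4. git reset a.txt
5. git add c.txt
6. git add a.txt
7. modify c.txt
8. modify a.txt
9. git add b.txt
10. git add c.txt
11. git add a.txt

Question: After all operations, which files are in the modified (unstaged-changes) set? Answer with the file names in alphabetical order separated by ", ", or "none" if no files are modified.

Answer: none

Derivation:
After op 1 (modify c.txt): modified={c.txt} staged={none}
After op 2 (modify a.txt): modified={a.txt, c.txt} staged={none}
After op 3 (modify b.txt): modified={a.txt, b.txt, c.txt} staged={none}
After op 4 (git reset a.txt): modified={a.txt, b.txt, c.txt} staged={none}
After op 5 (git add c.txt): modified={a.txt, b.txt} staged={c.txt}
After op 6 (git add a.txt): modified={b.txt} staged={a.txt, c.txt}
After op 7 (modify c.txt): modified={b.txt, c.txt} staged={a.txt, c.txt}
After op 8 (modify a.txt): modified={a.txt, b.txt, c.txt} staged={a.txt, c.txt}
After op 9 (git add b.txt): modified={a.txt, c.txt} staged={a.txt, b.txt, c.txt}
After op 10 (git add c.txt): modified={a.txt} staged={a.txt, b.txt, c.txt}
After op 11 (git add a.txt): modified={none} staged={a.txt, b.txt, c.txt}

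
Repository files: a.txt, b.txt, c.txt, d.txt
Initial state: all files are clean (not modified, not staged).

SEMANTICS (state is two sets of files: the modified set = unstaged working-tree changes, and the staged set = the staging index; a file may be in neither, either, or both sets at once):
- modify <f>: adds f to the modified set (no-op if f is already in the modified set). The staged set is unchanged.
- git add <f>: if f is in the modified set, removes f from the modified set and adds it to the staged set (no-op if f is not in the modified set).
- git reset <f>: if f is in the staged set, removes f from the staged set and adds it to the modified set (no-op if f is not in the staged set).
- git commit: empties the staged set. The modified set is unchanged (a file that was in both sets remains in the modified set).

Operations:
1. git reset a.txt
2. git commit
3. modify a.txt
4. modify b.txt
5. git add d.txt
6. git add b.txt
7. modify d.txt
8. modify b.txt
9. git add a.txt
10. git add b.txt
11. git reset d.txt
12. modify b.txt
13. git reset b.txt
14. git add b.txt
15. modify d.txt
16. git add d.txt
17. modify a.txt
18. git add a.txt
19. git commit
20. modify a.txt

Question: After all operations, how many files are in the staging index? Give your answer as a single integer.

After op 1 (git reset a.txt): modified={none} staged={none}
After op 2 (git commit): modified={none} staged={none}
After op 3 (modify a.txt): modified={a.txt} staged={none}
After op 4 (modify b.txt): modified={a.txt, b.txt} staged={none}
After op 5 (git add d.txt): modified={a.txt, b.txt} staged={none}
After op 6 (git add b.txt): modified={a.txt} staged={b.txt}
After op 7 (modify d.txt): modified={a.txt, d.txt} staged={b.txt}
After op 8 (modify b.txt): modified={a.txt, b.txt, d.txt} staged={b.txt}
After op 9 (git add a.txt): modified={b.txt, d.txt} staged={a.txt, b.txt}
After op 10 (git add b.txt): modified={d.txt} staged={a.txt, b.txt}
After op 11 (git reset d.txt): modified={d.txt} staged={a.txt, b.txt}
After op 12 (modify b.txt): modified={b.txt, d.txt} staged={a.txt, b.txt}
After op 13 (git reset b.txt): modified={b.txt, d.txt} staged={a.txt}
After op 14 (git add b.txt): modified={d.txt} staged={a.txt, b.txt}
After op 15 (modify d.txt): modified={d.txt} staged={a.txt, b.txt}
After op 16 (git add d.txt): modified={none} staged={a.txt, b.txt, d.txt}
After op 17 (modify a.txt): modified={a.txt} staged={a.txt, b.txt, d.txt}
After op 18 (git add a.txt): modified={none} staged={a.txt, b.txt, d.txt}
After op 19 (git commit): modified={none} staged={none}
After op 20 (modify a.txt): modified={a.txt} staged={none}
Final staged set: {none} -> count=0

Answer: 0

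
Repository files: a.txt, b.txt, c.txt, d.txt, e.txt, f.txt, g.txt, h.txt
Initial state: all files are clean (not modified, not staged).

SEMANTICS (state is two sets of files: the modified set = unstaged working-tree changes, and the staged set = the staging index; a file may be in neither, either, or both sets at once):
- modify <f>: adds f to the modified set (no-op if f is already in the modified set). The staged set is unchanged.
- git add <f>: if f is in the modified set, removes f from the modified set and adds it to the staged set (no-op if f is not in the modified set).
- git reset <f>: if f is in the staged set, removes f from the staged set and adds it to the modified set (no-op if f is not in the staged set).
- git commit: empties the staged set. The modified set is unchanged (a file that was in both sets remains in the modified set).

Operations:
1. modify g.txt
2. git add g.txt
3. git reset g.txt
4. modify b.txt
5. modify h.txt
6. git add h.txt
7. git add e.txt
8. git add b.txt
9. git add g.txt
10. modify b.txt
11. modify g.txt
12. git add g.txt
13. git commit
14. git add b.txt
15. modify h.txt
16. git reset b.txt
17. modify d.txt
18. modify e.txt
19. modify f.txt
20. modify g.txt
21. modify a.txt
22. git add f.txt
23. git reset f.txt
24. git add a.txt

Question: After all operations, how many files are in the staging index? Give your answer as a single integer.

After op 1 (modify g.txt): modified={g.txt} staged={none}
After op 2 (git add g.txt): modified={none} staged={g.txt}
After op 3 (git reset g.txt): modified={g.txt} staged={none}
After op 4 (modify b.txt): modified={b.txt, g.txt} staged={none}
After op 5 (modify h.txt): modified={b.txt, g.txt, h.txt} staged={none}
After op 6 (git add h.txt): modified={b.txt, g.txt} staged={h.txt}
After op 7 (git add e.txt): modified={b.txt, g.txt} staged={h.txt}
After op 8 (git add b.txt): modified={g.txt} staged={b.txt, h.txt}
After op 9 (git add g.txt): modified={none} staged={b.txt, g.txt, h.txt}
After op 10 (modify b.txt): modified={b.txt} staged={b.txt, g.txt, h.txt}
After op 11 (modify g.txt): modified={b.txt, g.txt} staged={b.txt, g.txt, h.txt}
After op 12 (git add g.txt): modified={b.txt} staged={b.txt, g.txt, h.txt}
After op 13 (git commit): modified={b.txt} staged={none}
After op 14 (git add b.txt): modified={none} staged={b.txt}
After op 15 (modify h.txt): modified={h.txt} staged={b.txt}
After op 16 (git reset b.txt): modified={b.txt, h.txt} staged={none}
After op 17 (modify d.txt): modified={b.txt, d.txt, h.txt} staged={none}
After op 18 (modify e.txt): modified={b.txt, d.txt, e.txt, h.txt} staged={none}
After op 19 (modify f.txt): modified={b.txt, d.txt, e.txt, f.txt, h.txt} staged={none}
After op 20 (modify g.txt): modified={b.txt, d.txt, e.txt, f.txt, g.txt, h.txt} staged={none}
After op 21 (modify a.txt): modified={a.txt, b.txt, d.txt, e.txt, f.txt, g.txt, h.txt} staged={none}
After op 22 (git add f.txt): modified={a.txt, b.txt, d.txt, e.txt, g.txt, h.txt} staged={f.txt}
After op 23 (git reset f.txt): modified={a.txt, b.txt, d.txt, e.txt, f.txt, g.txt, h.txt} staged={none}
After op 24 (git add a.txt): modified={b.txt, d.txt, e.txt, f.txt, g.txt, h.txt} staged={a.txt}
Final staged set: {a.txt} -> count=1

Answer: 1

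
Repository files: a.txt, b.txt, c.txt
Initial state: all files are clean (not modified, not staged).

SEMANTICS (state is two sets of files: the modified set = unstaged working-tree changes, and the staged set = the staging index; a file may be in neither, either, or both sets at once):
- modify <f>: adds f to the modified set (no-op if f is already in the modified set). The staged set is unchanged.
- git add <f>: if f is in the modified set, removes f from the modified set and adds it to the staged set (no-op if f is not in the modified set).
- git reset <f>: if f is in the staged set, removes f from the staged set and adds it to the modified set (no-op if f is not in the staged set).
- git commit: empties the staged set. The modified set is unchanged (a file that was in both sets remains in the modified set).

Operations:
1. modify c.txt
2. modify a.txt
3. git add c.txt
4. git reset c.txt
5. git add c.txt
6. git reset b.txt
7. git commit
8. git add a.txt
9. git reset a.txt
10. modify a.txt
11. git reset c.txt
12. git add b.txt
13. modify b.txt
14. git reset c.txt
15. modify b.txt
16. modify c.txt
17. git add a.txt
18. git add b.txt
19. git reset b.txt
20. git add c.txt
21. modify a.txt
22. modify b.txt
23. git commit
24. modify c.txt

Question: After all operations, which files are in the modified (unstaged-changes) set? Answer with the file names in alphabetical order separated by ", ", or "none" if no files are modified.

After op 1 (modify c.txt): modified={c.txt} staged={none}
After op 2 (modify a.txt): modified={a.txt, c.txt} staged={none}
After op 3 (git add c.txt): modified={a.txt} staged={c.txt}
After op 4 (git reset c.txt): modified={a.txt, c.txt} staged={none}
After op 5 (git add c.txt): modified={a.txt} staged={c.txt}
After op 6 (git reset b.txt): modified={a.txt} staged={c.txt}
After op 7 (git commit): modified={a.txt} staged={none}
After op 8 (git add a.txt): modified={none} staged={a.txt}
After op 9 (git reset a.txt): modified={a.txt} staged={none}
After op 10 (modify a.txt): modified={a.txt} staged={none}
After op 11 (git reset c.txt): modified={a.txt} staged={none}
After op 12 (git add b.txt): modified={a.txt} staged={none}
After op 13 (modify b.txt): modified={a.txt, b.txt} staged={none}
After op 14 (git reset c.txt): modified={a.txt, b.txt} staged={none}
After op 15 (modify b.txt): modified={a.txt, b.txt} staged={none}
After op 16 (modify c.txt): modified={a.txt, b.txt, c.txt} staged={none}
After op 17 (git add a.txt): modified={b.txt, c.txt} staged={a.txt}
After op 18 (git add b.txt): modified={c.txt} staged={a.txt, b.txt}
After op 19 (git reset b.txt): modified={b.txt, c.txt} staged={a.txt}
After op 20 (git add c.txt): modified={b.txt} staged={a.txt, c.txt}
After op 21 (modify a.txt): modified={a.txt, b.txt} staged={a.txt, c.txt}
After op 22 (modify b.txt): modified={a.txt, b.txt} staged={a.txt, c.txt}
After op 23 (git commit): modified={a.txt, b.txt} staged={none}
After op 24 (modify c.txt): modified={a.txt, b.txt, c.txt} staged={none}

Answer: a.txt, b.txt, c.txt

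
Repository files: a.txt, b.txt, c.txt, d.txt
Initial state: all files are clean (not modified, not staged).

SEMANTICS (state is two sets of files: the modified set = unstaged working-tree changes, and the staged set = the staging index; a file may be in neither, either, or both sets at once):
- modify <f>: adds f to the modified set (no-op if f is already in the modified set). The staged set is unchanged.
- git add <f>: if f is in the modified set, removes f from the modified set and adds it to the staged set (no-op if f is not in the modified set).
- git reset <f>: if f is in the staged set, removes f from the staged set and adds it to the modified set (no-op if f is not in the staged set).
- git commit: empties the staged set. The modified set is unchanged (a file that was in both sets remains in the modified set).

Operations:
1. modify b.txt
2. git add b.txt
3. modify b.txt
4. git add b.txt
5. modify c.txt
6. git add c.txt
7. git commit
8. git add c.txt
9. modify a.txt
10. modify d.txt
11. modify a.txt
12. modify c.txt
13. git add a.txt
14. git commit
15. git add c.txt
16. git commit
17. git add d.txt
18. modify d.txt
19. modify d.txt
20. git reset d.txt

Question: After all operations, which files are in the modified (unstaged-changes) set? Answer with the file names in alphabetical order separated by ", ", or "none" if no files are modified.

After op 1 (modify b.txt): modified={b.txt} staged={none}
After op 2 (git add b.txt): modified={none} staged={b.txt}
After op 3 (modify b.txt): modified={b.txt} staged={b.txt}
After op 4 (git add b.txt): modified={none} staged={b.txt}
After op 5 (modify c.txt): modified={c.txt} staged={b.txt}
After op 6 (git add c.txt): modified={none} staged={b.txt, c.txt}
After op 7 (git commit): modified={none} staged={none}
After op 8 (git add c.txt): modified={none} staged={none}
After op 9 (modify a.txt): modified={a.txt} staged={none}
After op 10 (modify d.txt): modified={a.txt, d.txt} staged={none}
After op 11 (modify a.txt): modified={a.txt, d.txt} staged={none}
After op 12 (modify c.txt): modified={a.txt, c.txt, d.txt} staged={none}
After op 13 (git add a.txt): modified={c.txt, d.txt} staged={a.txt}
After op 14 (git commit): modified={c.txt, d.txt} staged={none}
After op 15 (git add c.txt): modified={d.txt} staged={c.txt}
After op 16 (git commit): modified={d.txt} staged={none}
After op 17 (git add d.txt): modified={none} staged={d.txt}
After op 18 (modify d.txt): modified={d.txt} staged={d.txt}
After op 19 (modify d.txt): modified={d.txt} staged={d.txt}
After op 20 (git reset d.txt): modified={d.txt} staged={none}

Answer: d.txt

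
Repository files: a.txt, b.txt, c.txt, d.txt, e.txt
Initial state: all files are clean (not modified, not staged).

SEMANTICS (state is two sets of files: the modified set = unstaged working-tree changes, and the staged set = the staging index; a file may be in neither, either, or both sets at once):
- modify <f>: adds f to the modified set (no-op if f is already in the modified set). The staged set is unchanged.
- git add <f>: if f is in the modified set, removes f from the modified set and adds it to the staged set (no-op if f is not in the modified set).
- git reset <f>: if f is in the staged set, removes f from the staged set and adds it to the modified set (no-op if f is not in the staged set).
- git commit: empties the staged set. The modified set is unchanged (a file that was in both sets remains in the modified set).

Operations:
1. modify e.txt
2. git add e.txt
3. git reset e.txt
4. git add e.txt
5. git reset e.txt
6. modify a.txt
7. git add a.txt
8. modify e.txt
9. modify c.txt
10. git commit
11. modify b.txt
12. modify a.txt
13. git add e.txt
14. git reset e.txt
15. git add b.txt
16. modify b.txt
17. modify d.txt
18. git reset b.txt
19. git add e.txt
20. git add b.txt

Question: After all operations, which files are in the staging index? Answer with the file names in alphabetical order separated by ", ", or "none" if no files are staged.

After op 1 (modify e.txt): modified={e.txt} staged={none}
After op 2 (git add e.txt): modified={none} staged={e.txt}
After op 3 (git reset e.txt): modified={e.txt} staged={none}
After op 4 (git add e.txt): modified={none} staged={e.txt}
After op 5 (git reset e.txt): modified={e.txt} staged={none}
After op 6 (modify a.txt): modified={a.txt, e.txt} staged={none}
After op 7 (git add a.txt): modified={e.txt} staged={a.txt}
After op 8 (modify e.txt): modified={e.txt} staged={a.txt}
After op 9 (modify c.txt): modified={c.txt, e.txt} staged={a.txt}
After op 10 (git commit): modified={c.txt, e.txt} staged={none}
After op 11 (modify b.txt): modified={b.txt, c.txt, e.txt} staged={none}
After op 12 (modify a.txt): modified={a.txt, b.txt, c.txt, e.txt} staged={none}
After op 13 (git add e.txt): modified={a.txt, b.txt, c.txt} staged={e.txt}
After op 14 (git reset e.txt): modified={a.txt, b.txt, c.txt, e.txt} staged={none}
After op 15 (git add b.txt): modified={a.txt, c.txt, e.txt} staged={b.txt}
After op 16 (modify b.txt): modified={a.txt, b.txt, c.txt, e.txt} staged={b.txt}
After op 17 (modify d.txt): modified={a.txt, b.txt, c.txt, d.txt, e.txt} staged={b.txt}
After op 18 (git reset b.txt): modified={a.txt, b.txt, c.txt, d.txt, e.txt} staged={none}
After op 19 (git add e.txt): modified={a.txt, b.txt, c.txt, d.txt} staged={e.txt}
After op 20 (git add b.txt): modified={a.txt, c.txt, d.txt} staged={b.txt, e.txt}

Answer: b.txt, e.txt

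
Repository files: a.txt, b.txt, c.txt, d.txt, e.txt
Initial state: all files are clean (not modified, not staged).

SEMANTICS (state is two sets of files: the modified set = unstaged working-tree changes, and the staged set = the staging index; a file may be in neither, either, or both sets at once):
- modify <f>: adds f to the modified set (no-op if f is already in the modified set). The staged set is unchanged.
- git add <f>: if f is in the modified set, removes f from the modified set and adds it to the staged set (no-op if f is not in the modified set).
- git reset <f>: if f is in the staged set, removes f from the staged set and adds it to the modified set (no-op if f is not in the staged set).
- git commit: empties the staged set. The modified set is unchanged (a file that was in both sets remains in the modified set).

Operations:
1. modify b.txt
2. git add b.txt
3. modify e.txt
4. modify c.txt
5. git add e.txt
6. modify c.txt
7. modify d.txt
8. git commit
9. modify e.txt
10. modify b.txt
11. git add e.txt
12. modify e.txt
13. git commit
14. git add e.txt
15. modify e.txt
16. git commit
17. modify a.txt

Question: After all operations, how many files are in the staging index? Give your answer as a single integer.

After op 1 (modify b.txt): modified={b.txt} staged={none}
After op 2 (git add b.txt): modified={none} staged={b.txt}
After op 3 (modify e.txt): modified={e.txt} staged={b.txt}
After op 4 (modify c.txt): modified={c.txt, e.txt} staged={b.txt}
After op 5 (git add e.txt): modified={c.txt} staged={b.txt, e.txt}
After op 6 (modify c.txt): modified={c.txt} staged={b.txt, e.txt}
After op 7 (modify d.txt): modified={c.txt, d.txt} staged={b.txt, e.txt}
After op 8 (git commit): modified={c.txt, d.txt} staged={none}
After op 9 (modify e.txt): modified={c.txt, d.txt, e.txt} staged={none}
After op 10 (modify b.txt): modified={b.txt, c.txt, d.txt, e.txt} staged={none}
After op 11 (git add e.txt): modified={b.txt, c.txt, d.txt} staged={e.txt}
After op 12 (modify e.txt): modified={b.txt, c.txt, d.txt, e.txt} staged={e.txt}
After op 13 (git commit): modified={b.txt, c.txt, d.txt, e.txt} staged={none}
After op 14 (git add e.txt): modified={b.txt, c.txt, d.txt} staged={e.txt}
After op 15 (modify e.txt): modified={b.txt, c.txt, d.txt, e.txt} staged={e.txt}
After op 16 (git commit): modified={b.txt, c.txt, d.txt, e.txt} staged={none}
After op 17 (modify a.txt): modified={a.txt, b.txt, c.txt, d.txt, e.txt} staged={none}
Final staged set: {none} -> count=0

Answer: 0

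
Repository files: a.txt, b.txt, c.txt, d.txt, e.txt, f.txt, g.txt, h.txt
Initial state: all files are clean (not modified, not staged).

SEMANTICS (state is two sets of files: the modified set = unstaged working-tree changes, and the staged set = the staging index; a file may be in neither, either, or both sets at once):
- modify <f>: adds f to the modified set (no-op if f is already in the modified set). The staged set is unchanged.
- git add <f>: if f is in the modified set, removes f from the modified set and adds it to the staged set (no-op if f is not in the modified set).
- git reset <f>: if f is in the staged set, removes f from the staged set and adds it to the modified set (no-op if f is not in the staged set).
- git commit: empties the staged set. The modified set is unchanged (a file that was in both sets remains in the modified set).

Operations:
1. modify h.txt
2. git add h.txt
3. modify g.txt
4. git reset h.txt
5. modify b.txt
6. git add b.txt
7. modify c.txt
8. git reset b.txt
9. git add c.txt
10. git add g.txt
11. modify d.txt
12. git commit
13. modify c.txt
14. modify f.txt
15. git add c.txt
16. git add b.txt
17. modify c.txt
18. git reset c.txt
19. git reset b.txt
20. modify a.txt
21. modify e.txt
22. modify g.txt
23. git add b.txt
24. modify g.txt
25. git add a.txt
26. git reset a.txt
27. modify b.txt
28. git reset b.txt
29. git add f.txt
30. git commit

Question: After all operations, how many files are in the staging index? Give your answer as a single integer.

Answer: 0

Derivation:
After op 1 (modify h.txt): modified={h.txt} staged={none}
After op 2 (git add h.txt): modified={none} staged={h.txt}
After op 3 (modify g.txt): modified={g.txt} staged={h.txt}
After op 4 (git reset h.txt): modified={g.txt, h.txt} staged={none}
After op 5 (modify b.txt): modified={b.txt, g.txt, h.txt} staged={none}
After op 6 (git add b.txt): modified={g.txt, h.txt} staged={b.txt}
After op 7 (modify c.txt): modified={c.txt, g.txt, h.txt} staged={b.txt}
After op 8 (git reset b.txt): modified={b.txt, c.txt, g.txt, h.txt} staged={none}
After op 9 (git add c.txt): modified={b.txt, g.txt, h.txt} staged={c.txt}
After op 10 (git add g.txt): modified={b.txt, h.txt} staged={c.txt, g.txt}
After op 11 (modify d.txt): modified={b.txt, d.txt, h.txt} staged={c.txt, g.txt}
After op 12 (git commit): modified={b.txt, d.txt, h.txt} staged={none}
After op 13 (modify c.txt): modified={b.txt, c.txt, d.txt, h.txt} staged={none}
After op 14 (modify f.txt): modified={b.txt, c.txt, d.txt, f.txt, h.txt} staged={none}
After op 15 (git add c.txt): modified={b.txt, d.txt, f.txt, h.txt} staged={c.txt}
After op 16 (git add b.txt): modified={d.txt, f.txt, h.txt} staged={b.txt, c.txt}
After op 17 (modify c.txt): modified={c.txt, d.txt, f.txt, h.txt} staged={b.txt, c.txt}
After op 18 (git reset c.txt): modified={c.txt, d.txt, f.txt, h.txt} staged={b.txt}
After op 19 (git reset b.txt): modified={b.txt, c.txt, d.txt, f.txt, h.txt} staged={none}
After op 20 (modify a.txt): modified={a.txt, b.txt, c.txt, d.txt, f.txt, h.txt} staged={none}
After op 21 (modify e.txt): modified={a.txt, b.txt, c.txt, d.txt, e.txt, f.txt, h.txt} staged={none}
After op 22 (modify g.txt): modified={a.txt, b.txt, c.txt, d.txt, e.txt, f.txt, g.txt, h.txt} staged={none}
After op 23 (git add b.txt): modified={a.txt, c.txt, d.txt, e.txt, f.txt, g.txt, h.txt} staged={b.txt}
After op 24 (modify g.txt): modified={a.txt, c.txt, d.txt, e.txt, f.txt, g.txt, h.txt} staged={b.txt}
After op 25 (git add a.txt): modified={c.txt, d.txt, e.txt, f.txt, g.txt, h.txt} staged={a.txt, b.txt}
After op 26 (git reset a.txt): modified={a.txt, c.txt, d.txt, e.txt, f.txt, g.txt, h.txt} staged={b.txt}
After op 27 (modify b.txt): modified={a.txt, b.txt, c.txt, d.txt, e.txt, f.txt, g.txt, h.txt} staged={b.txt}
After op 28 (git reset b.txt): modified={a.txt, b.txt, c.txt, d.txt, e.txt, f.txt, g.txt, h.txt} staged={none}
After op 29 (git add f.txt): modified={a.txt, b.txt, c.txt, d.txt, e.txt, g.txt, h.txt} staged={f.txt}
After op 30 (git commit): modified={a.txt, b.txt, c.txt, d.txt, e.txt, g.txt, h.txt} staged={none}
Final staged set: {none} -> count=0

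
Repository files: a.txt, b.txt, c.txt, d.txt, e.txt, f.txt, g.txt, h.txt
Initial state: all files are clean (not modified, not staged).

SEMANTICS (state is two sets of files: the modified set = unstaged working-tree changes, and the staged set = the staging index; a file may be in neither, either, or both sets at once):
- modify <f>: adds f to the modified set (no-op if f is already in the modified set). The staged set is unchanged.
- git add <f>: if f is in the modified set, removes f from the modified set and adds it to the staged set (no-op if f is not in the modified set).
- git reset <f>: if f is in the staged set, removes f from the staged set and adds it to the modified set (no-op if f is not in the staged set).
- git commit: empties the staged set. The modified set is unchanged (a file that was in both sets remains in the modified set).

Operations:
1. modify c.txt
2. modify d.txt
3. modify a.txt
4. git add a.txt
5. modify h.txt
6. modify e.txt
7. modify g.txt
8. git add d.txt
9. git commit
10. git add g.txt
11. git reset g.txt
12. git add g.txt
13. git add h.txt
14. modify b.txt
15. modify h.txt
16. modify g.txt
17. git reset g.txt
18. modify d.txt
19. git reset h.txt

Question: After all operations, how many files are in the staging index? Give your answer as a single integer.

After op 1 (modify c.txt): modified={c.txt} staged={none}
After op 2 (modify d.txt): modified={c.txt, d.txt} staged={none}
After op 3 (modify a.txt): modified={a.txt, c.txt, d.txt} staged={none}
After op 4 (git add a.txt): modified={c.txt, d.txt} staged={a.txt}
After op 5 (modify h.txt): modified={c.txt, d.txt, h.txt} staged={a.txt}
After op 6 (modify e.txt): modified={c.txt, d.txt, e.txt, h.txt} staged={a.txt}
After op 7 (modify g.txt): modified={c.txt, d.txt, e.txt, g.txt, h.txt} staged={a.txt}
After op 8 (git add d.txt): modified={c.txt, e.txt, g.txt, h.txt} staged={a.txt, d.txt}
After op 9 (git commit): modified={c.txt, e.txt, g.txt, h.txt} staged={none}
After op 10 (git add g.txt): modified={c.txt, e.txt, h.txt} staged={g.txt}
After op 11 (git reset g.txt): modified={c.txt, e.txt, g.txt, h.txt} staged={none}
After op 12 (git add g.txt): modified={c.txt, e.txt, h.txt} staged={g.txt}
After op 13 (git add h.txt): modified={c.txt, e.txt} staged={g.txt, h.txt}
After op 14 (modify b.txt): modified={b.txt, c.txt, e.txt} staged={g.txt, h.txt}
After op 15 (modify h.txt): modified={b.txt, c.txt, e.txt, h.txt} staged={g.txt, h.txt}
After op 16 (modify g.txt): modified={b.txt, c.txt, e.txt, g.txt, h.txt} staged={g.txt, h.txt}
After op 17 (git reset g.txt): modified={b.txt, c.txt, e.txt, g.txt, h.txt} staged={h.txt}
After op 18 (modify d.txt): modified={b.txt, c.txt, d.txt, e.txt, g.txt, h.txt} staged={h.txt}
After op 19 (git reset h.txt): modified={b.txt, c.txt, d.txt, e.txt, g.txt, h.txt} staged={none}
Final staged set: {none} -> count=0

Answer: 0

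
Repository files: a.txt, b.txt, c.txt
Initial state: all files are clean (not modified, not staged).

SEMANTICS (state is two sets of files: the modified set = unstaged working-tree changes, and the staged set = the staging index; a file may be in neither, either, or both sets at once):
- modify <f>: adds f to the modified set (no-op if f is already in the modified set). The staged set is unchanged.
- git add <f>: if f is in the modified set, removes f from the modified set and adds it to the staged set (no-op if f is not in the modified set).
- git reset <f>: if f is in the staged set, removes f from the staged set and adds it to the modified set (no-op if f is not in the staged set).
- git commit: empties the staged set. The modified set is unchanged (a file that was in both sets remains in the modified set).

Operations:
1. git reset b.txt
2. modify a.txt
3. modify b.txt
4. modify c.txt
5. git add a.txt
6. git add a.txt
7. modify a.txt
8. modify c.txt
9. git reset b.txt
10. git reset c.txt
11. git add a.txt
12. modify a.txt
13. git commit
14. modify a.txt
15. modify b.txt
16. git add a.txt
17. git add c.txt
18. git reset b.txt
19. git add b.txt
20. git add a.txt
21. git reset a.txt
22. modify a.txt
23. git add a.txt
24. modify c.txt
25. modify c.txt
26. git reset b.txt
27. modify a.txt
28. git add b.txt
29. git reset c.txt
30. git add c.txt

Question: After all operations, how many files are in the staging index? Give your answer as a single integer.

After op 1 (git reset b.txt): modified={none} staged={none}
After op 2 (modify a.txt): modified={a.txt} staged={none}
After op 3 (modify b.txt): modified={a.txt, b.txt} staged={none}
After op 4 (modify c.txt): modified={a.txt, b.txt, c.txt} staged={none}
After op 5 (git add a.txt): modified={b.txt, c.txt} staged={a.txt}
After op 6 (git add a.txt): modified={b.txt, c.txt} staged={a.txt}
After op 7 (modify a.txt): modified={a.txt, b.txt, c.txt} staged={a.txt}
After op 8 (modify c.txt): modified={a.txt, b.txt, c.txt} staged={a.txt}
After op 9 (git reset b.txt): modified={a.txt, b.txt, c.txt} staged={a.txt}
After op 10 (git reset c.txt): modified={a.txt, b.txt, c.txt} staged={a.txt}
After op 11 (git add a.txt): modified={b.txt, c.txt} staged={a.txt}
After op 12 (modify a.txt): modified={a.txt, b.txt, c.txt} staged={a.txt}
After op 13 (git commit): modified={a.txt, b.txt, c.txt} staged={none}
After op 14 (modify a.txt): modified={a.txt, b.txt, c.txt} staged={none}
After op 15 (modify b.txt): modified={a.txt, b.txt, c.txt} staged={none}
After op 16 (git add a.txt): modified={b.txt, c.txt} staged={a.txt}
After op 17 (git add c.txt): modified={b.txt} staged={a.txt, c.txt}
After op 18 (git reset b.txt): modified={b.txt} staged={a.txt, c.txt}
After op 19 (git add b.txt): modified={none} staged={a.txt, b.txt, c.txt}
After op 20 (git add a.txt): modified={none} staged={a.txt, b.txt, c.txt}
After op 21 (git reset a.txt): modified={a.txt} staged={b.txt, c.txt}
After op 22 (modify a.txt): modified={a.txt} staged={b.txt, c.txt}
After op 23 (git add a.txt): modified={none} staged={a.txt, b.txt, c.txt}
After op 24 (modify c.txt): modified={c.txt} staged={a.txt, b.txt, c.txt}
After op 25 (modify c.txt): modified={c.txt} staged={a.txt, b.txt, c.txt}
After op 26 (git reset b.txt): modified={b.txt, c.txt} staged={a.txt, c.txt}
After op 27 (modify a.txt): modified={a.txt, b.txt, c.txt} staged={a.txt, c.txt}
After op 28 (git add b.txt): modified={a.txt, c.txt} staged={a.txt, b.txt, c.txt}
After op 29 (git reset c.txt): modified={a.txt, c.txt} staged={a.txt, b.txt}
After op 30 (git add c.txt): modified={a.txt} staged={a.txt, b.txt, c.txt}
Final staged set: {a.txt, b.txt, c.txt} -> count=3

Answer: 3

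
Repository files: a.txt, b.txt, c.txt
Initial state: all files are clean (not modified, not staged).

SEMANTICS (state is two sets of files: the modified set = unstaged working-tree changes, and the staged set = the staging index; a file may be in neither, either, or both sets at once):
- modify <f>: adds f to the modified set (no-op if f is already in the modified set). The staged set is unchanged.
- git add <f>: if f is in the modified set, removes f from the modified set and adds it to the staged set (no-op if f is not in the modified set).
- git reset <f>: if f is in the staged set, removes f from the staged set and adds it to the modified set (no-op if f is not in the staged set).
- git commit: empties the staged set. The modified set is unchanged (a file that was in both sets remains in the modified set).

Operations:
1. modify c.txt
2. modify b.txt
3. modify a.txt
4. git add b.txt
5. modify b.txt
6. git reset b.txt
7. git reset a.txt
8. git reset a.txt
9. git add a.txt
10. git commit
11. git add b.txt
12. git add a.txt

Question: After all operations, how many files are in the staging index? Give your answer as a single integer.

Answer: 1

Derivation:
After op 1 (modify c.txt): modified={c.txt} staged={none}
After op 2 (modify b.txt): modified={b.txt, c.txt} staged={none}
After op 3 (modify a.txt): modified={a.txt, b.txt, c.txt} staged={none}
After op 4 (git add b.txt): modified={a.txt, c.txt} staged={b.txt}
After op 5 (modify b.txt): modified={a.txt, b.txt, c.txt} staged={b.txt}
After op 6 (git reset b.txt): modified={a.txt, b.txt, c.txt} staged={none}
After op 7 (git reset a.txt): modified={a.txt, b.txt, c.txt} staged={none}
After op 8 (git reset a.txt): modified={a.txt, b.txt, c.txt} staged={none}
After op 9 (git add a.txt): modified={b.txt, c.txt} staged={a.txt}
After op 10 (git commit): modified={b.txt, c.txt} staged={none}
After op 11 (git add b.txt): modified={c.txt} staged={b.txt}
After op 12 (git add a.txt): modified={c.txt} staged={b.txt}
Final staged set: {b.txt} -> count=1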